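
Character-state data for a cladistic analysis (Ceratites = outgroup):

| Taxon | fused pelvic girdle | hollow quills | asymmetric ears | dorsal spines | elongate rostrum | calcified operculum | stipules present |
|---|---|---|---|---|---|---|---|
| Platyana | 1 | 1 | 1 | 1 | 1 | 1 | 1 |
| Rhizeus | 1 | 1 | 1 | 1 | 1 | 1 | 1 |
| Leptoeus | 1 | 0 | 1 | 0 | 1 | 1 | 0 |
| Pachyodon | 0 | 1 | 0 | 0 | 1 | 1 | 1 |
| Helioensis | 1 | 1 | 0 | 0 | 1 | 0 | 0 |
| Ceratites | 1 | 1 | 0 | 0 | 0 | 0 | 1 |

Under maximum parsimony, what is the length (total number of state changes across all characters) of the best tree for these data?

8

Character polarity is set by the outgroup: the derived state is whichever differs from the outgroup's state, so for fused pelvic girdle, hollow quills, stipules present the derived state is '0', and for the remaining characters it is '1'.
fused pelvic girdle (derived state '0') is unique to Pachyodon (autapomorphy; uninformative for grouping).
hollow quills: derived state '0' in Leptoeus only — an autapomorphy, so it tells us nothing about relationships among taxa.
Only Leptoeus, Platyana, and Rhizeus show the derived state '1' for asymmetric ears, supporting them as a clade.
dorsal spines (derived state '1') is shared by Platyana and Rhizeus — a synapomorphy uniting that clade.
All ingroup taxa share the derived state '1' for elongate rostrum; it defines the ingroup but does not resolve relationships within it.
Only Leptoeus, Pachyodon, Platyana, and Rhizeus show the derived state '1' for calcified operculum, supporting them as a clade.
stipules present groups Helioensis and Leptoeus, which is incompatible with the clades supported by the remaining characters; treating it as convergent (homoplasy) costs fewer steps than any alternative tree.
Most parsimonious ingroup topology: ((((Platyana,Rhizeus),Leptoeus),Pachyodon),Helioensis).
Changes per character on this tree: fused pelvic girdle: 1; hollow quills: 1; asymmetric ears: 1; dorsal spines: 1; elongate rostrum: 1; calcified operculum: 1; stipules present: 2.
Total = 8.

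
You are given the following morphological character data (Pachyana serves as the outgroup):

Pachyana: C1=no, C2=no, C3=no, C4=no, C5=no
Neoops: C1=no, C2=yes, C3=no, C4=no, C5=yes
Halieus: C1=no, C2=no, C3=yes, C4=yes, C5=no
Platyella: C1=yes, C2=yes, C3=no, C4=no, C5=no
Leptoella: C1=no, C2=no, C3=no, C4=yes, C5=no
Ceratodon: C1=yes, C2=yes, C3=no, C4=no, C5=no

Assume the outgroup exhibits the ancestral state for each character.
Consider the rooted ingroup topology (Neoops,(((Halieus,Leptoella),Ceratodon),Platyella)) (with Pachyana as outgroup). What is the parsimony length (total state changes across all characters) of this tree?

Map each character onto (Neoops,(((Halieus,Leptoella),Ceratodon),Platyella)) (rooted by Pachyana) and count the minimum state changes it requires (Fitch parsimony):
C1: 2; C2: 2; C3: 1; C4: 1; C5: 1.
Total tree length = 7.

7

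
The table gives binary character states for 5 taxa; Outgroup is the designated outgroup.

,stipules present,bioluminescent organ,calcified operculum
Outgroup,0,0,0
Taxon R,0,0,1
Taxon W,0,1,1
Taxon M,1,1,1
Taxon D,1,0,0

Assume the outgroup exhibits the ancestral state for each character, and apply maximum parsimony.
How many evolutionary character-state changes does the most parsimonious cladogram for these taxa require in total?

The outgroup has state '0' for every character, so '1' is the derived state throughout.
stipules present groups Taxon D and Taxon M, which is incompatible with the clades supported by the remaining characters; treating it as convergent (homoplasy) costs fewer steps than any alternative tree.
bioluminescent organ (derived state '1') is shared by Taxon M and Taxon W — a synapomorphy uniting that clade.
calcified operculum (derived state '1') is shared by Taxon M, Taxon R, and Taxon W — a synapomorphy uniting that clade.
Most parsimonious ingroup topology: ((Taxon R,(Taxon W,Taxon M)),Taxon D).
Changes per character on this tree: stipules present: 2; bioluminescent organ: 1; calcified operculum: 1.
Total = 4.

4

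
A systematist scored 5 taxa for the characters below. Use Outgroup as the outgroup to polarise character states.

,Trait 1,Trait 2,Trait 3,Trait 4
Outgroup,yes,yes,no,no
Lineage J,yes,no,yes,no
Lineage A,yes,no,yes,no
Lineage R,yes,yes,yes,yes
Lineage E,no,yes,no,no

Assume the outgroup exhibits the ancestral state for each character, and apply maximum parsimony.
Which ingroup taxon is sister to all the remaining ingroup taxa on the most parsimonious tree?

Lineage E

Character polarity is set by the outgroup: the derived state is whichever differs from the outgroup's state, so for Trait 1, Trait 2 the derived state is 'no', and for the remaining characters it is 'yes'.
Trait 1: derived state 'no' in Lineage E only — an autapomorphy, so it tells us nothing about relationships among taxa.
Only Lineage A and Lineage J show the derived state 'no' for Trait 2, supporting them as a clade.
Trait 3 (derived state 'yes') is shared by Lineage A, Lineage J, and Lineage R — a synapomorphy uniting that clade.
Trait 4 (derived state 'yes') is unique to Lineage R (autapomorphy; uninformative for grouping).
Most parsimonious ingroup topology: (((Lineage J,Lineage A),Lineage R),Lineage E).
Lineage E is sister to the clade containing all other ingroup taxa, so it is the earliest-diverging (most basal) ingroup lineage.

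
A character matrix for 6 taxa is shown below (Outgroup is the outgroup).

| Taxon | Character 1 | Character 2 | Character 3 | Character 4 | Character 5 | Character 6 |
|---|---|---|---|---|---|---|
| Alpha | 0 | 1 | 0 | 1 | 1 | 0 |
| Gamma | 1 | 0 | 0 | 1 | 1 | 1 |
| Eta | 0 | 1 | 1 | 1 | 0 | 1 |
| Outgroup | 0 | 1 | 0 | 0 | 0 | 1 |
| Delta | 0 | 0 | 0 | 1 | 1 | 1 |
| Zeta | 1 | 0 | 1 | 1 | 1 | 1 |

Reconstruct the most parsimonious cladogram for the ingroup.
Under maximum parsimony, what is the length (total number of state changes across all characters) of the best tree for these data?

Character polarity is set by the outgroup: the derived state is whichever differs from the outgroup's state, so for Character 2, Character 6 the derived state is '0', and for the remaining characters it is '1'.
Only Gamma and Zeta show the derived state '1' for Character 1, supporting them as a clade.
Character 2 (derived state '0') is shared by Delta, Gamma, and Zeta — a synapomorphy uniting that clade.
Character 3 groups Eta and Zeta, which is incompatible with the clades supported by the remaining characters; treating it as convergent (homoplasy) costs fewer steps than any alternative tree.
Character 4 (derived state '1') is shared by all ingroup taxa — unites the whole ingroup.
Character 5 (derived state '1') is shared by Alpha, Delta, Gamma, and Zeta — a synapomorphy uniting that clade.
Character 6 (derived state '0') is unique to Alpha (autapomorphy; uninformative for grouping).
Most parsimonious ingroup topology: ((((Gamma,Zeta),Delta),Alpha),Eta).
Changes per character on this tree: Character 1: 1; Character 2: 1; Character 3: 2; Character 4: 1; Character 5: 1; Character 6: 1.
Total = 7.

7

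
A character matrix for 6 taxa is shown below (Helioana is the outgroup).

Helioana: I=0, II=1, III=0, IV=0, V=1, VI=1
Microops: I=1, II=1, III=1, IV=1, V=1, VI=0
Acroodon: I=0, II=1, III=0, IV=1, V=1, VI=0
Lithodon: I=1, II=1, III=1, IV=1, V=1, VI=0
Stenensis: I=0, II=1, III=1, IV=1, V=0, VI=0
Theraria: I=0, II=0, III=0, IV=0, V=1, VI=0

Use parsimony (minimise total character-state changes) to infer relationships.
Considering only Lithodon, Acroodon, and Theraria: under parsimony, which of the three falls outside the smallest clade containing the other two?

Character polarity is set by the outgroup: the derived state is whichever differs from the outgroup's state, so for II, V, VI the derived state is '0', and for the remaining characters it is '1'.
Only Lithodon and Microops show the derived state '1' for I, supporting them as a clade.
II: derived state '0' in Theraria only — an autapomorphy, so it tells us nothing about relationships among taxa.
III (derived state '1') is shared by Lithodon, Microops, and Stenensis — a synapomorphy uniting that clade.
IV: derived state '1' in Acroodon, Lithodon, Microops, and Stenensis only — synapomorphy for {Acroodon, Lithodon, Microops, Stenensis}.
V (derived state '0') is unique to Stenensis (autapomorphy; uninformative for grouping).
All ingroup taxa share the derived state '0' for VI; it defines the ingroup but does not resolve relationships within it.
Most parsimonious ingroup topology: ((((Microops,Lithodon),Stenensis),Acroodon),Theraria).
Acroodon and Lithodon share a more recent common ancestor with each other than either does with Theraria, so Theraria is the least closely related of the three.

Theraria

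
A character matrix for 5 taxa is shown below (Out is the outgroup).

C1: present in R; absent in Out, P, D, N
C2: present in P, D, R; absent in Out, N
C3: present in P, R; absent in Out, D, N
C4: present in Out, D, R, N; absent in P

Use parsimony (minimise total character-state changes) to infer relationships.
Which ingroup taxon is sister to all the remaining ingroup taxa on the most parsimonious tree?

N

Character polarity is set by the outgroup: the derived state is whichever differs from the outgroup's state, so for C4 the derived state is 'absent', and for the remaining characters it is 'present'.
C1: derived state 'present' in R only — an autapomorphy, so it tells us nothing about relationships among taxa.
C2 (derived state 'present') is shared by D, P, and R — a synapomorphy uniting that clade.
C3 (derived state 'present') is shared by P and R — a synapomorphy uniting that clade.
C4 (derived state 'absent') is unique to P (autapomorphy; uninformative for grouping).
Most parsimonious ingroup topology: (((P,R),D),N).
N is sister to the clade containing all other ingroup taxa, so it is the earliest-diverging (most basal) ingroup lineage.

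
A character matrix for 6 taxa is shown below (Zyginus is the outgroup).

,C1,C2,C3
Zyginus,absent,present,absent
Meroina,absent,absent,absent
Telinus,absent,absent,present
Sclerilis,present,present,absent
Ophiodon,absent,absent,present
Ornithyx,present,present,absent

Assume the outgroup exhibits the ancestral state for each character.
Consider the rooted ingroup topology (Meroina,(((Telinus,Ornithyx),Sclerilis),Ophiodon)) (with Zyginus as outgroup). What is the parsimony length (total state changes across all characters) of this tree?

Map each character onto (Meroina,(((Telinus,Ornithyx),Sclerilis),Ophiodon)) (rooted by Zyginus) and count the minimum state changes it requires (Fitch parsimony):
C1: 2; C2: 3; C3: 2.
Total tree length = 7.

7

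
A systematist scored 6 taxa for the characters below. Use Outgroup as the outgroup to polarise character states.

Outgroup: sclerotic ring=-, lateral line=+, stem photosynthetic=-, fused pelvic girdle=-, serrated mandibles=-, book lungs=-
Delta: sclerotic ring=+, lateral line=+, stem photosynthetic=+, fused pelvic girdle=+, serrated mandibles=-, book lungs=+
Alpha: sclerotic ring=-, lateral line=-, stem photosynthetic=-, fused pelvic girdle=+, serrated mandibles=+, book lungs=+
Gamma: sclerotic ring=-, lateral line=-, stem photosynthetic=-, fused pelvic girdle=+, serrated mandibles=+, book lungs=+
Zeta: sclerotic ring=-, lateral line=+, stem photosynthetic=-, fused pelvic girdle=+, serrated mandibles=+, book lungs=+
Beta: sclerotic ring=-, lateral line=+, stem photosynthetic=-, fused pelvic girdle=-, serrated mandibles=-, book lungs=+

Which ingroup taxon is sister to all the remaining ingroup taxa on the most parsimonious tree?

Beta

Character polarity is set by the outgroup: the derived state is whichever differs from the outgroup's state, so for lateral line the derived state is '-', and for the remaining characters it is '+'.
sclerotic ring: derived state '+' in Delta only — an autapomorphy, so it tells us nothing about relationships among taxa.
lateral line (derived state '-') is shared by Alpha and Gamma — a synapomorphy uniting that clade.
stem photosynthetic: derived state '+' in Delta only — an autapomorphy, so it tells us nothing about relationships among taxa.
Only Alpha, Delta, Gamma, and Zeta show the derived state '+' for fused pelvic girdle, supporting them as a clade.
serrated mandibles (derived state '+') is shared by Alpha, Gamma, and Zeta — a synapomorphy uniting that clade.
All ingroup taxa share the derived state '+' for book lungs; it defines the ingroup but does not resolve relationships within it.
Most parsimonious ingroup topology: ((Delta,((Alpha,Gamma),Zeta)),Beta).
Beta is sister to the clade containing all other ingroup taxa, so it is the earliest-diverging (most basal) ingroup lineage.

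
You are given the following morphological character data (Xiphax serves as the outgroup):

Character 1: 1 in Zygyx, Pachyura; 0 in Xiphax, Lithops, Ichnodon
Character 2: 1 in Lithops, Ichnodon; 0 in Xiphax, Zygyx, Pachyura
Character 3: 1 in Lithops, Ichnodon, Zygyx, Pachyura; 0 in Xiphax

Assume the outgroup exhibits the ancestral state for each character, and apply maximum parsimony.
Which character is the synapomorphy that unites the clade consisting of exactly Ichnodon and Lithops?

Character 2

The outgroup has state '0' for every character, so '1' is the derived state throughout.
Character 1: derived state '1' in Pachyura and Zygyx only — synapomorphy for {Pachyura, Zygyx}.
Only Ichnodon and Lithops show the derived state '1' for Character 2, supporting them as a clade.
All ingroup taxa share the derived state '1' for Character 3; it defines the ingroup but does not resolve relationships within it.
Most parsimonious ingroup topology: ((Lithops,Ichnodon),(Zygyx,Pachyura)).
The clade {Ichnodon, Lithops} is supported by Character 2: its derived state '1' occurs in exactly those taxa and in no other taxon (including the outgroup).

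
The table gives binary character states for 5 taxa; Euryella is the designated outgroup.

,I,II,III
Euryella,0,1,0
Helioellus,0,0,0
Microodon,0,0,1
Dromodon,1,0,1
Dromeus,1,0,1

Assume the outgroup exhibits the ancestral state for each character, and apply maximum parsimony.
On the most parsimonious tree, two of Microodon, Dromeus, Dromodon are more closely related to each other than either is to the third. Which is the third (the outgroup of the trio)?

Character polarity is set by the outgroup: the derived state is whichever differs from the outgroup's state, so for II the derived state is '0', and for the remaining characters it is '1'.
I: derived state '1' in Dromeus and Dromodon only — synapomorphy for {Dromeus, Dromodon}.
All ingroup taxa share the derived state '0' for II; it defines the ingroup but does not resolve relationships within it.
Only Dromeus, Dromodon, and Microodon show the derived state '1' for III, supporting them as a clade.
Most parsimonious ingroup topology: (Helioellus,(Microodon,(Dromodon,Dromeus))).
Dromeus and Dromodon share a more recent common ancestor with each other than either does with Microodon, so Microodon is the least closely related of the three.

Microodon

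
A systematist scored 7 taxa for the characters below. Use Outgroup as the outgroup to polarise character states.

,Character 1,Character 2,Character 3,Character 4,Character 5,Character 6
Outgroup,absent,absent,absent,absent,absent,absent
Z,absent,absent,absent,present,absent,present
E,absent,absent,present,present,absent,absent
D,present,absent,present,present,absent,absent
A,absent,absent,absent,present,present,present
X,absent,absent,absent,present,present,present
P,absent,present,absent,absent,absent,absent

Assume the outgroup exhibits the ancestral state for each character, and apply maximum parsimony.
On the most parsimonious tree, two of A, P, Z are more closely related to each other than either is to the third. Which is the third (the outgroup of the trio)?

The outgroup has state 'absent' for every character, so 'present' is the derived state throughout.
Character 1: derived state 'present' in D only — an autapomorphy, so it tells us nothing about relationships among taxa.
Character 2: derived state 'present' in P only — an autapomorphy, so it tells us nothing about relationships among taxa.
Character 3: derived state 'present' in D and E only — synapomorphy for {D, E}.
Character 4: derived state 'present' in A, D, E, X, and Z only — synapomorphy for {A, D, E, X, Z}.
Character 5 (derived state 'present') is shared by A and X — a synapomorphy uniting that clade.
Only A, X, and Z show the derived state 'present' for Character 6, supporting them as a clade.
Most parsimonious ingroup topology: (((Z,(A,X)),(E,D)),P).
A and Z share a more recent common ancestor with each other than either does with P, so P is the least closely related of the three.

P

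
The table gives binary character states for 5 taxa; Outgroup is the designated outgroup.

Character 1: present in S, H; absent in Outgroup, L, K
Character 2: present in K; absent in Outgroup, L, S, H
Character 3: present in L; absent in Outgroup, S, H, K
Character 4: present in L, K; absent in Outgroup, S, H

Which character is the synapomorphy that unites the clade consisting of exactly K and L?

Character 4

The outgroup has state 'absent' for every character, so 'present' is the derived state throughout.
Character 1 (derived state 'present') is shared by H and S — a synapomorphy uniting that clade.
Character 2 (derived state 'present') is unique to K (autapomorphy; uninformative for grouping).
Character 3 (derived state 'present') is unique to L (autapomorphy; uninformative for grouping).
Character 4: derived state 'present' in K and L only — synapomorphy for {K, L}.
Most parsimonious ingroup topology: ((L,K),(S,H)).
The clade {K, L} is supported by Character 4: its derived state 'present' occurs in exactly those taxa and in no other taxon (including the outgroup).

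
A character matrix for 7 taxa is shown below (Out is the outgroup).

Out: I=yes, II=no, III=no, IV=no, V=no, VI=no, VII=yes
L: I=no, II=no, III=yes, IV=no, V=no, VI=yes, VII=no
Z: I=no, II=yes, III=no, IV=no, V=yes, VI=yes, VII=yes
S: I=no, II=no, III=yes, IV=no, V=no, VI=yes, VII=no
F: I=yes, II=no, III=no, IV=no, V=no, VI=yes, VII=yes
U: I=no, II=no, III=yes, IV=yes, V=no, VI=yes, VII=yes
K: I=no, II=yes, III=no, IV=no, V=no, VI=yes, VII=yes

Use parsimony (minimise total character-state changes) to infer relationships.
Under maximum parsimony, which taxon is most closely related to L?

Character polarity is set by the outgroup: the derived state is whichever differs from the outgroup's state, so for I, VII the derived state is 'no', and for the remaining characters it is 'yes'.
Only K, L, S, U, and Z show the derived state 'no' for I, supporting them as a clade.
Only K and Z show the derived state 'yes' for II, supporting them as a clade.
III: derived state 'yes' in L, S, and U only — synapomorphy for {L, S, U}.
IV (derived state 'yes') is unique to U (autapomorphy; uninformative for grouping).
V: derived state 'yes' in Z only — an autapomorphy, so it tells us nothing about relationships among taxa.
VI (derived state 'yes') is shared by all ingroup taxa — unites the whole ingroup.
Only L and S show the derived state 'no' for VII, supporting them as a clade.
Most parsimonious ingroup topology: ((((L,S),U),(Z,K)),F).
L and S form a cherry on this tree, so they are sister taxa.

S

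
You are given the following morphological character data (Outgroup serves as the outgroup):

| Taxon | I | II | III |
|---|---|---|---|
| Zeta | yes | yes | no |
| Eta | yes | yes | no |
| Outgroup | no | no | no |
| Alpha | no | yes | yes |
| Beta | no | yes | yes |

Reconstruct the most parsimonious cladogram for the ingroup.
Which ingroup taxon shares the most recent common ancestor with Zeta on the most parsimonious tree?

Eta

The outgroup has state 'no' for every character, so 'yes' is the derived state throughout.
I: derived state 'yes' in Eta and Zeta only — synapomorphy for {Eta, Zeta}.
All ingroup taxa share the derived state 'yes' for II; it defines the ingroup but does not resolve relationships within it.
Only Alpha and Beta show the derived state 'yes' for III, supporting them as a clade.
Most parsimonious ingroup topology: ((Alpha,Beta),(Eta,Zeta)).
Zeta and Eta form a cherry on this tree, so they are sister taxa.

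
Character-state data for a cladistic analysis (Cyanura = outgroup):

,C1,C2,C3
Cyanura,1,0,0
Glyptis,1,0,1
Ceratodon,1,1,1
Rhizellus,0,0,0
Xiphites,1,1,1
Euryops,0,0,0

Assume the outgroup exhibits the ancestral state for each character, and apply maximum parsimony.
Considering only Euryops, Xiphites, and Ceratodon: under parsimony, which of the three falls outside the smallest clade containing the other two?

Character polarity is set by the outgroup: the derived state is whichever differs from the outgroup's state, so for C1 the derived state is '0', and for the remaining characters it is '1'.
C1: derived state '0' in Euryops and Rhizellus only — synapomorphy for {Euryops, Rhizellus}.
C2 (derived state '1') is shared by Ceratodon and Xiphites — a synapomorphy uniting that clade.
Only Ceratodon, Glyptis, and Xiphites show the derived state '1' for C3, supporting them as a clade.
Most parsimonious ingroup topology: ((Glyptis,(Ceratodon,Xiphites)),(Rhizellus,Euryops)).
Xiphites and Ceratodon share a more recent common ancestor with each other than either does with Euryops, so Euryops is the least closely related of the three.

Euryops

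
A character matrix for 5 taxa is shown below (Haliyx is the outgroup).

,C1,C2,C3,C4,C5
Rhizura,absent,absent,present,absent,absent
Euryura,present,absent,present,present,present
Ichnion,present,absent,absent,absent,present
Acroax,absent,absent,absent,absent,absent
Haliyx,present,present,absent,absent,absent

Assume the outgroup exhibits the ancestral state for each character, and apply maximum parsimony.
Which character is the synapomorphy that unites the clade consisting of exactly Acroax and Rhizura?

C1

Character polarity is set by the outgroup: the derived state is whichever differs from the outgroup's state, so for C1, C2 the derived state is 'absent', and for the remaining characters it is 'present'.
Only Acroax and Rhizura show the derived state 'absent' for C1, supporting them as a clade.
C2 (derived state 'absent') is shared by all ingroup taxa — unites the whole ingroup.
C3 groups Euryura and Rhizura, which is incompatible with the clades supported by the remaining characters; treating it as convergent (homoplasy) costs fewer steps than any alternative tree.
C4: derived state 'present' in Euryura only — an autapomorphy, so it tells us nothing about relationships among taxa.
Only Euryura and Ichnion show the derived state 'present' for C5, supporting them as a clade.
Most parsimonious ingroup topology: ((Euryura,Ichnion),(Rhizura,Acroax)).
The clade {Acroax, Rhizura} is supported by C1: its derived state 'absent' occurs in exactly those taxa and in no other taxon (including the outgroup).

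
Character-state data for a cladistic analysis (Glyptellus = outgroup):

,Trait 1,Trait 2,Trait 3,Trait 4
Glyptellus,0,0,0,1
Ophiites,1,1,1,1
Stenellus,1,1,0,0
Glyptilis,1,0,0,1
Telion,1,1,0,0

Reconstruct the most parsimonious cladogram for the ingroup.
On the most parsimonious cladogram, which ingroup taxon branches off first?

Glyptilis

Character polarity is set by the outgroup: the derived state is whichever differs from the outgroup's state, so for Trait 4 the derived state is '0', and for the remaining characters it is '1'.
All ingroup taxa share the derived state '1' for Trait 1; it defines the ingroup but does not resolve relationships within it.
Trait 2: derived state '1' in Ophiites, Stenellus, and Telion only — synapomorphy for {Ophiites, Stenellus, Telion}.
Trait 3 (derived state '1') is unique to Ophiites (autapomorphy; uninformative for grouping).
Trait 4: derived state '0' in Stenellus and Telion only — synapomorphy for {Stenellus, Telion}.
Most parsimonious ingroup topology: ((Ophiites,(Stenellus,Telion)),Glyptilis).
Glyptilis is sister to the clade containing all other ingroup taxa, so it is the earliest-diverging (most basal) ingroup lineage.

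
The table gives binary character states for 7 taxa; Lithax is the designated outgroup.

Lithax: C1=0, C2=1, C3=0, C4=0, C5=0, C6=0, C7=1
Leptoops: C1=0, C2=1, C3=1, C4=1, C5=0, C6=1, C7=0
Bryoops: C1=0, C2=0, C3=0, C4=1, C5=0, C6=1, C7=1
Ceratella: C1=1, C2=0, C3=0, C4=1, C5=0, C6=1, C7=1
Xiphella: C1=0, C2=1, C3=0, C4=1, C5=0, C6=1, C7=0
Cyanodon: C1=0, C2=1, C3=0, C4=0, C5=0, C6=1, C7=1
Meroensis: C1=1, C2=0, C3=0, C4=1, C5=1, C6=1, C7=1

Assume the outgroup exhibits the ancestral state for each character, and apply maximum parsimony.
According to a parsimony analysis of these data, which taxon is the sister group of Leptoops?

Character polarity is set by the outgroup: the derived state is whichever differs from the outgroup's state, so for C2, C7 the derived state is '0', and for the remaining characters it is '1'.
Only Ceratella and Meroensis show the derived state '1' for C1, supporting them as a clade.
C2: derived state '0' in Bryoops, Ceratella, and Meroensis only — synapomorphy for {Bryoops, Ceratella, Meroensis}.
C3: derived state '1' in Leptoops only — an autapomorphy, so it tells us nothing about relationships among taxa.
C4 (derived state '1') is shared by Bryoops, Ceratella, Leptoops, Meroensis, and Xiphella — a synapomorphy uniting that clade.
C5: derived state '1' in Meroensis only — an autapomorphy, so it tells us nothing about relationships among taxa.
All ingroup taxa share the derived state '1' for C6; it defines the ingroup but does not resolve relationships within it.
C7 (derived state '0') is shared by Leptoops and Xiphella — a synapomorphy uniting that clade.
Most parsimonious ingroup topology: (((Leptoops,Xiphella),(Bryoops,(Ceratella,Meroensis))),Cyanodon).
Leptoops and Xiphella form a cherry on this tree, so they are sister taxa.

Xiphella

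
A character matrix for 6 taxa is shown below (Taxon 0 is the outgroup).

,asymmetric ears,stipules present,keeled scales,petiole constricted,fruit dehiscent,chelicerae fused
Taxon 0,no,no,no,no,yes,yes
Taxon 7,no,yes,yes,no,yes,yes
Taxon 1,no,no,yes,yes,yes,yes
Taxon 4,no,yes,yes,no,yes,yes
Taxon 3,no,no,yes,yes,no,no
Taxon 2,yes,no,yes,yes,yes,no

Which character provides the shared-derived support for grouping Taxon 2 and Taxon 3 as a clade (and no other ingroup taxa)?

chelicerae fused

Character polarity is set by the outgroup: the derived state is whichever differs from the outgroup's state, so for fruit dehiscent, chelicerae fused the derived state is 'no', and for the remaining characters it is 'yes'.
asymmetric ears: derived state 'yes' in Taxon 2 only — an autapomorphy, so it tells us nothing about relationships among taxa.
stipules present: derived state 'yes' in Taxon 4 and Taxon 7 only — synapomorphy for {Taxon 4, Taxon 7}.
keeled scales (derived state 'yes') is shared by all ingroup taxa — unites the whole ingroup.
Only Taxon 1, Taxon 2, and Taxon 3 show the derived state 'yes' for petiole constricted, supporting them as a clade.
fruit dehiscent: derived state 'no' in Taxon 3 only — an autapomorphy, so it tells us nothing about relationships among taxa.
chelicerae fused: derived state 'no' in Taxon 2 and Taxon 3 only — synapomorphy for {Taxon 2, Taxon 3}.
Most parsimonious ingroup topology: ((Taxon 7,Taxon 4),(Taxon 1,(Taxon 3,Taxon 2))).
The clade {Taxon 2, Taxon 3} is supported by chelicerae fused: its derived state 'no' occurs in exactly those taxa and in no other taxon (including the outgroup).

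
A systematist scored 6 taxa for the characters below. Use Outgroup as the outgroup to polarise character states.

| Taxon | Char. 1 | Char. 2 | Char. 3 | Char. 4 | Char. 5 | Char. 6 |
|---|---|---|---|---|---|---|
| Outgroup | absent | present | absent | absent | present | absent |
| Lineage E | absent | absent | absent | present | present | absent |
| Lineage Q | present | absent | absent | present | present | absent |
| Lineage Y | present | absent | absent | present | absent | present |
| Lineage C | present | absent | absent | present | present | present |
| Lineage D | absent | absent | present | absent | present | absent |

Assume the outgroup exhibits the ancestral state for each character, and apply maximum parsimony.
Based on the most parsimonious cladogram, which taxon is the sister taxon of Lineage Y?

Character polarity is set by the outgroup: the derived state is whichever differs from the outgroup's state, so for Char. 2, Char. 5 the derived state is 'absent', and for the remaining characters it is 'present'.
Only Lineage C, Lineage Q, and Lineage Y show the derived state 'present' for Char. 1, supporting them as a clade.
All ingroup taxa share the derived state 'absent' for Char. 2; it defines the ingroup but does not resolve relationships within it.
Char. 3: derived state 'present' in Lineage D only — an autapomorphy, so it tells us nothing about relationships among taxa.
Char. 4 (derived state 'present') is shared by Lineage C, Lineage E, Lineage Q, and Lineage Y — a synapomorphy uniting that clade.
Char. 5 (derived state 'absent') is unique to Lineage Y (autapomorphy; uninformative for grouping).
Char. 6 (derived state 'present') is shared by Lineage C and Lineage Y — a synapomorphy uniting that clade.
Most parsimonious ingroup topology: ((Lineage E,(Lineage Q,(Lineage Y,Lineage C))),Lineage D).
Lineage Y and Lineage C form a cherry on this tree, so they are sister taxa.

Lineage C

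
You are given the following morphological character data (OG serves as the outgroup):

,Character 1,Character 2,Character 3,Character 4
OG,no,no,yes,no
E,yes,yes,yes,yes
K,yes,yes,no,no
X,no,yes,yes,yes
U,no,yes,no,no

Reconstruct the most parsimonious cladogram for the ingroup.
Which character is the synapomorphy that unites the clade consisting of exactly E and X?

Character 4

Character polarity is set by the outgroup: the derived state is whichever differs from the outgroup's state, so for Character 3 the derived state is 'no', and for the remaining characters it is 'yes'.
Character 1 groups E and K, which is incompatible with the clades supported by the remaining characters; treating it as convergent (homoplasy) costs fewer steps than any alternative tree.
Character 2 (derived state 'yes') is shared by all ingroup taxa — unites the whole ingroup.
Character 3: derived state 'no' in K and U only — synapomorphy for {K, U}.
Character 4: derived state 'yes' in E and X only — synapomorphy for {E, X}.
Most parsimonious ingroup topology: ((E,X),(K,U)).
The clade {E, X} is supported by Character 4: its derived state 'yes' occurs in exactly those taxa and in no other taxon (including the outgroup).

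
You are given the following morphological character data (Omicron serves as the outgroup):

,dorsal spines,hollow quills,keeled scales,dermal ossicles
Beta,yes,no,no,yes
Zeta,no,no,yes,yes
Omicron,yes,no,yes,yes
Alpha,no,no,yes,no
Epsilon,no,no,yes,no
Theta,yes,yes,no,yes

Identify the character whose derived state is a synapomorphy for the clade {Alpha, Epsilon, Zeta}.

Character polarity is set by the outgroup: the derived state is whichever differs from the outgroup's state, so for dorsal spines, keeled scales, dermal ossicles the derived state is 'no', and for the remaining characters it is 'yes'.
Only Alpha, Epsilon, and Zeta show the derived state 'no' for dorsal spines, supporting them as a clade.
hollow quills: derived state 'yes' in Theta only — an autapomorphy, so it tells us nothing about relationships among taxa.
keeled scales: derived state 'no' in Beta and Theta only — synapomorphy for {Beta, Theta}.
Only Alpha and Epsilon show the derived state 'no' for dermal ossicles, supporting them as a clade.
Most parsimonious ingroup topology: (((Alpha,Epsilon),Zeta),(Theta,Beta)).
The clade {Alpha, Epsilon, Zeta} is supported by dorsal spines: its derived state 'no' occurs in exactly those taxa and in no other taxon (including the outgroup).

dorsal spines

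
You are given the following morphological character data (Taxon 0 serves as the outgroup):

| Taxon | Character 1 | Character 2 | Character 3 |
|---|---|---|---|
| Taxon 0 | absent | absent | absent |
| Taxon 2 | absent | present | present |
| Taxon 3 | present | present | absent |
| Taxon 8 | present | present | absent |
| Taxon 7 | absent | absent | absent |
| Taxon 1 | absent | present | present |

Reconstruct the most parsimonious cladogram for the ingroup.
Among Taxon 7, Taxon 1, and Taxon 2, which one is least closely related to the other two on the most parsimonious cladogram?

The outgroup has state 'absent' for every character, so 'present' is the derived state throughout.
Character 1: derived state 'present' in Taxon 3 and Taxon 8 only — synapomorphy for {Taxon 3, Taxon 8}.
Character 2 (derived state 'present') is shared by Taxon 1, Taxon 2, Taxon 3, and Taxon 8 — a synapomorphy uniting that clade.
Character 3: derived state 'present' in Taxon 1 and Taxon 2 only — synapomorphy for {Taxon 1, Taxon 2}.
Most parsimonious ingroup topology: (((Taxon 2,Taxon 1),(Taxon 3,Taxon 8)),Taxon 7).
Taxon 1 and Taxon 2 share a more recent common ancestor with each other than either does with Taxon 7, so Taxon 7 is the least closely related of the three.

Taxon 7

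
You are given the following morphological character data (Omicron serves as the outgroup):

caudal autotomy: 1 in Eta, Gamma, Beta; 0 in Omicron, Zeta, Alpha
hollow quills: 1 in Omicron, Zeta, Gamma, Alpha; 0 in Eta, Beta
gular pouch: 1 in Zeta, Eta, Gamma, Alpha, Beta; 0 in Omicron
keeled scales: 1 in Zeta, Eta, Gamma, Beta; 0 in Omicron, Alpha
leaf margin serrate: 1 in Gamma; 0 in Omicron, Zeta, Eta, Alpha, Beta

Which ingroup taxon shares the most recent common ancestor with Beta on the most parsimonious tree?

Character polarity is set by the outgroup: the derived state is whichever differs from the outgroup's state, so for hollow quills the derived state is '0', and for the remaining characters it is '1'.
Only Beta, Eta, and Gamma show the derived state '1' for caudal autotomy, supporting them as a clade.
hollow quills: derived state '0' in Beta and Eta only — synapomorphy for {Beta, Eta}.
All ingroup taxa share the derived state '1' for gular pouch; it defines the ingroup but does not resolve relationships within it.
keeled scales (derived state '1') is shared by Beta, Eta, Gamma, and Zeta — a synapomorphy uniting that clade.
leaf margin serrate: derived state '1' in Gamma only — an autapomorphy, so it tells us nothing about relationships among taxa.
Most parsimonious ingroup topology: ((Zeta,((Eta,Beta),Gamma)),Alpha).
Beta and Eta form a cherry on this tree, so they are sister taxa.

Eta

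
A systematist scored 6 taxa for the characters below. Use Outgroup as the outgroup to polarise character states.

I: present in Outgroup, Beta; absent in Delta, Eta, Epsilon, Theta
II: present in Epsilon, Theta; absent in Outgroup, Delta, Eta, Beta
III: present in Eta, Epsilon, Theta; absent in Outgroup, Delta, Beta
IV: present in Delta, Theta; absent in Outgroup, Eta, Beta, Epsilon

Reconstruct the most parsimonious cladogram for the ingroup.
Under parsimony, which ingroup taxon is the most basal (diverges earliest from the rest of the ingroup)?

Character polarity is set by the outgroup: the derived state is whichever differs from the outgroup's state, so for I the derived state is 'absent', and for the remaining characters it is 'present'.
Only Delta, Epsilon, Eta, and Theta show the derived state 'absent' for I, supporting them as a clade.
II: derived state 'present' in Epsilon and Theta only — synapomorphy for {Epsilon, Theta}.
III (derived state 'present') is shared by Epsilon, Eta, and Theta — a synapomorphy uniting that clade.
IV groups Delta and Theta, which is incompatible with the clades supported by the remaining characters; treating it as convergent (homoplasy) costs fewer steps than any alternative tree.
Most parsimonious ingroup topology: ((Delta,(Eta,(Epsilon,Theta))),Beta).
Beta is sister to the clade containing all other ingroup taxa, so it is the earliest-diverging (most basal) ingroup lineage.

Beta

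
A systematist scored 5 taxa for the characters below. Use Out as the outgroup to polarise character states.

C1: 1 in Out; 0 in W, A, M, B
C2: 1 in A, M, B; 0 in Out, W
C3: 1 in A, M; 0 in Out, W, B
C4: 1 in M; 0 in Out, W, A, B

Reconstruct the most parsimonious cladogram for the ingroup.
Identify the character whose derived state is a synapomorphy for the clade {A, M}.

C3

Character polarity is set by the outgroup: the derived state is whichever differs from the outgroup's state, so for C1 the derived state is '0', and for the remaining characters it is '1'.
C1 (derived state '0') is shared by all ingroup taxa — unites the whole ingroup.
C2: derived state '1' in A, B, and M only — synapomorphy for {A, B, M}.
Only A and M show the derived state '1' for C3, supporting them as a clade.
C4: derived state '1' in M only — an autapomorphy, so it tells us nothing about relationships among taxa.
Most parsimonious ingroup topology: (W,((A,M),B)).
The clade {A, M} is supported by C3: its derived state '1' occurs in exactly those taxa and in no other taxon (including the outgroup).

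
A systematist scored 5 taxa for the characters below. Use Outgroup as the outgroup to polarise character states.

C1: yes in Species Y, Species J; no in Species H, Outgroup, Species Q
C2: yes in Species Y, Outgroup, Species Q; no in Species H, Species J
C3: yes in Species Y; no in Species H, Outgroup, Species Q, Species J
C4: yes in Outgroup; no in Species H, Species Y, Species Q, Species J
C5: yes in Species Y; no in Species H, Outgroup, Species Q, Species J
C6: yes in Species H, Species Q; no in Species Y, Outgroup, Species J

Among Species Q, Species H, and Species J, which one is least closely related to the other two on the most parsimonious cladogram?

Character polarity is set by the outgroup: the derived state is whichever differs from the outgroup's state, so for C2, C4 the derived state is 'no', and for the remaining characters it is 'yes'.
C1: derived state 'yes' in Species J and Species Y only — synapomorphy for {Species J, Species Y}.
C2 (state 'no') occurs in Species H and Species J but conflicts with the nesting implied by the other characters — most parsimoniously interpreted as homoplasy.
C3 (derived state 'yes') is unique to Species Y (autapomorphy; uninformative for grouping).
C4 (derived state 'no') is shared by all ingroup taxa — unites the whole ingroup.
C5 (derived state 'yes') is unique to Species Y (autapomorphy; uninformative for grouping).
Only Species H and Species Q show the derived state 'yes' for C6, supporting them as a clade.
Most parsimonious ingroup topology: ((Species Y,Species J),(Species Q,Species H)).
Species H and Species Q share a more recent common ancestor with each other than either does with Species J, so Species J is the least closely related of the three.

Species J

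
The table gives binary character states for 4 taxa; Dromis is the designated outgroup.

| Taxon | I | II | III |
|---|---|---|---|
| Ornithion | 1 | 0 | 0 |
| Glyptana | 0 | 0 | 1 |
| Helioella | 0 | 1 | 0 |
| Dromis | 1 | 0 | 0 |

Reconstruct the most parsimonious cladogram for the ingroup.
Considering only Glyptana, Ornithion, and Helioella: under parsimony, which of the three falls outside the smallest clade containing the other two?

Character polarity is set by the outgroup: the derived state is whichever differs from the outgroup's state, so for I the derived state is '0', and for the remaining characters it is '1'.
I: derived state '0' in Glyptana and Helioella only — synapomorphy for {Glyptana, Helioella}.
II (derived state '1') is unique to Helioella (autapomorphy; uninformative for grouping).
III (derived state '1') is unique to Glyptana (autapomorphy; uninformative for grouping).
Most parsimonious ingroup topology: (Ornithion,(Glyptana,Helioella)).
Helioella and Glyptana share a more recent common ancestor with each other than either does with Ornithion, so Ornithion is the least closely related of the three.

Ornithion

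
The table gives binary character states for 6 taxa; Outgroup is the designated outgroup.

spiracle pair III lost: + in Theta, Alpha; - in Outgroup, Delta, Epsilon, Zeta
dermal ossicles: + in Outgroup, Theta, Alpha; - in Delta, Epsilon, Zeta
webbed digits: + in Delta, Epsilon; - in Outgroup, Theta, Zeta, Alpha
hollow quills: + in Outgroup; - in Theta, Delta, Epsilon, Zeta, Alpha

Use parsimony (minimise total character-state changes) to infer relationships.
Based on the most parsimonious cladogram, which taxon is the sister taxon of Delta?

Character polarity is set by the outgroup: the derived state is whichever differs from the outgroup's state, so for dermal ossicles, hollow quills the derived state is '-', and for the remaining characters it is '+'.
spiracle pair III lost (derived state '+') is shared by Alpha and Theta — a synapomorphy uniting that clade.
dermal ossicles: derived state '-' in Delta, Epsilon, and Zeta only — synapomorphy for {Delta, Epsilon, Zeta}.
webbed digits (derived state '+') is shared by Delta and Epsilon — a synapomorphy uniting that clade.
All ingroup taxa share the derived state '-' for hollow quills; it defines the ingroup but does not resolve relationships within it.
Most parsimonious ingroup topology: ((Theta,Alpha),((Delta,Epsilon),Zeta)).
Delta and Epsilon form a cherry on this tree, so they are sister taxa.

Epsilon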